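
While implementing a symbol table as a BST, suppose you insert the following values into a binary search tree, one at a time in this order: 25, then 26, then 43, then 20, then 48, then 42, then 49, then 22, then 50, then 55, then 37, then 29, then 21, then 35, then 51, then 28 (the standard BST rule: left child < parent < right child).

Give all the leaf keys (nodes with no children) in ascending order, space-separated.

Resulting structure (node: left, right):
  25: L=20, R=26
  26: L=–, R=43
  43: L=42, R=48
  20: L=–, R=22
  48: L=–, R=49
  42: L=37, R=–
  49: L=–, R=50
  22: L=21, R=–
  50: L=–, R=55
  55: L=51, R=–
  37: L=29, R=–
  29: L=28, R=35
  21: L=–, R=–
  35: L=–, R=–
  51: L=–, R=–
  28: L=–, R=–

21 28 35 51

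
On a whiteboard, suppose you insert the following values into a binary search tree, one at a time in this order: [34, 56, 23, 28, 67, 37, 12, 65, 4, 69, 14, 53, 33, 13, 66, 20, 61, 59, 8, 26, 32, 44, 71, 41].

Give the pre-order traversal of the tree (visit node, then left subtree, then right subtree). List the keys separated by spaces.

34 23 12 4 8 14 13 20 28 26 33 32 56 37 53 44 41 67 65 61 59 66 69 71

34: root
56: right child of 34 (depth 1)
23: left child of 34 (depth 1)
28: right child of 23 (depth 2)
67: right child of 56 (depth 2)
37: left child of 56 (depth 2)
12: left child of 23 (depth 2)
65: left child of 67 (depth 3)
4: left child of 12 (depth 3)
69: right child of 67 (depth 3)
14: right child of 12 (depth 3)
53: right child of 37 (depth 3)
33: right child of 28 (depth 3)
13: left child of 14 (depth 4)
66: right child of 65 (depth 4)
20: right child of 14 (depth 4)
61: left child of 65 (depth 4)
59: left child of 61 (depth 5)
8: right child of 4 (depth 4)
26: left child of 28 (depth 3)
32: left child of 33 (depth 4)
44: left child of 53 (depth 4)
71: right child of 69 (depth 4)
41: left child of 44 (depth 5)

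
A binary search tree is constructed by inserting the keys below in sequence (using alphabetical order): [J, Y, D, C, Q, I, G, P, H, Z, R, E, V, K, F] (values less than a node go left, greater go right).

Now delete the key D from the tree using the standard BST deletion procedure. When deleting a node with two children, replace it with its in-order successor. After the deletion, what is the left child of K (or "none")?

Insert J: tree is empty, so J becomes the root.
Insert Y: Y > J → go right. Place as right child of J.
Insert D: D < J → go left. Place as left child of J.
Insert C: C < J → go left; C < D → go left. Place as left child of D.
Insert Q: Q > J → go right; Q < Y → go left. Place as left child of Y.
Insert I: I < J → go left; I > D → go right. Place as right child of D.
Insert G: G < J → go left; G > D → go right; G < I → go left. Place as left child of I.
Insert P: P > J → go right; P < Y → go left; P < Q → go left. Place as left child of Q.
Insert H: H < J → go left; H > D → go right; H < I → go left; H > G → go right. Place as right child of G.
Insert Z: Z > J → go right; Z > Y → go right. Place as right child of Y.
Insert R: R > J → go right; R < Y → go left; R > Q → go right. Place as right child of Q.
Insert E: E < J → go left; E > D → go right; E < I → go left; E < G → go left. Place as left child of G.
Insert V: V > J → go right; V < Y → go left; V > Q → go right; V > R → go right. Place as right child of R.
Insert K: K > J → go right; K < Y → go left; K < Q → go left; K < P → go left. Place as left child of P.
Insert F: F < J → go left; F > D → go right; F < I → go left; F < G → go left; F > E → go right. Place as right child of E.

Delete D (two children — replace with in-order successor).
After deletion, K's left child: none.

none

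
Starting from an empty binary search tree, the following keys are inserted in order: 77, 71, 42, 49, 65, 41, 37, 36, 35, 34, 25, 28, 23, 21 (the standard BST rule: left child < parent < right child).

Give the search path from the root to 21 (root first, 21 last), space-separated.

Insert 77: tree is empty, so 77 becomes the root.
Insert 71: 71 < 77 → go left. Place as left child of 77.
Insert 42: 42 < 77 → go left; 42 < 71 → go left. Place as left child of 71.
Insert 49: 49 < 77 → go left; 49 < 71 → go left; 49 > 42 → go right. Place as right child of 42.
Insert 65: 65 < 77 → go left; 65 < 71 → go left; 65 > 42 → go right; 65 > 49 → go right. Place as right child of 49.
Insert 41: 41 < 77 → go left; 41 < 71 → go left; 41 < 42 → go left. Place as left child of 42.
Insert 37: 37 < 77 → go left; 37 < 71 → go left; 37 < 42 → go left; 37 < 41 → go left. Place as left child of 41.
Insert 36: 36 < 77 → go left; 36 < 71 → go left; 36 < 42 → go left; 36 < 41 → go left; 36 < 37 → go left. Place as left child of 37.
Insert 35: 35 < 77 → go left; 35 < 71 → go left; 35 < 42 → go left; 35 < 41 → go left; 35 < 37 → go left; 35 < 36 → go left. Place as left child of 36.
Insert 34: 34 < 77 → go left; 34 < 71 → go left; 34 < 42 → go left; 34 < 41 → go left; 34 < 37 → go left; 34 < 36 → go left; 34 < 35 → go left. Place as left child of 35.
Insert 25: 25 < 77 → go left; 25 < 71 → go left; 25 < 42 → go left; 25 < 41 → go left; 25 < 37 → go left; 25 < 36 → go left; 25 < 35 → go left; 25 < 34 → go left. Place as left child of 34.
Insert 28: 28 < 77 → go left; 28 < 71 → go left; 28 < 42 → go left; 28 < 41 → go left; 28 < 37 → go left; 28 < 36 → go left; 28 < 35 → go left; 28 < 34 → go left; 28 > 25 → go right. Place as right child of 25.
Insert 23: 23 < 77 → go left; 23 < 71 → go left; 23 < 42 → go left; 23 < 41 → go left; 23 < 37 → go left; 23 < 36 → go left; 23 < 35 → go left; 23 < 34 → go left; 23 < 25 → go left. Place as left child of 25.
Insert 21: 21 < 77 → go left; 21 < 71 → go left; 21 < 42 → go left; 21 < 41 → go left; 21 < 37 → go left; 21 < 36 → go left; 21 < 35 → go left; 21 < 34 → go left; 21 < 25 → go left; 21 < 23 → go left. Place as left child of 23.

77 71 42 41 37 36 35 34 25 23 21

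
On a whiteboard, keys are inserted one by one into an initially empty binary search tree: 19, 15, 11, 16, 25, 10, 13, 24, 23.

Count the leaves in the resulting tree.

Resulting structure (node: left, right):
  19: L=15, R=25
  15: L=11, R=16
  11: L=10, R=13
  16: L=–, R=–
  25: L=24, R=–
  10: L=–, R=–
  13: L=–, R=–
  24: L=23, R=–
  23: L=–, R=–

Leaves: 10, 13, 16, 23 — 4 in total.

4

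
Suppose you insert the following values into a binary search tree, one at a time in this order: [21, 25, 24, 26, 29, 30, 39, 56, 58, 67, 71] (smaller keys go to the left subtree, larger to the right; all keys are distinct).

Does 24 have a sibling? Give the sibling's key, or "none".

26

Insert 21: tree is empty, so 21 becomes the root.
Insert 25: 25 > 21 → go right. Place as right child of 21.
Insert 24: 24 > 21 → go right; 24 < 25 → go left. Place as left child of 25.
Insert 26: 26 > 21 → go right; 26 > 25 → go right. Place as right child of 25.
Insert 29: 29 > 21 → go right; 29 > 25 → go right; 29 > 26 → go right. Place as right child of 26.
Insert 30: 30 > 21 → go right; 30 > 25 → go right; 30 > 26 → go right; 30 > 29 → go right. Place as right child of 29.
Insert 39: 39 > 21 → go right; 39 > 25 → go right; 39 > 26 → go right; 39 > 29 → go right; 39 > 30 → go right. Place as right child of 30.
Insert 56: 56 > 21 → go right; 56 > 25 → go right; 56 > 26 → go right; 56 > 29 → go right; 56 > 30 → go right; 56 > 39 → go right. Place as right child of 39.
Insert 58: 58 > 21 → go right; 58 > 25 → go right; 58 > 26 → go right; 58 > 29 → go right; 58 > 30 → go right; 58 > 39 → go right; 58 > 56 → go right. Place as right child of 56.
Insert 67: 67 > 21 → go right; 67 > 25 → go right; 67 > 26 → go right; 67 > 29 → go right; 67 > 30 → go right; 67 > 39 → go right; 67 > 56 → go right; 67 > 58 → go right. Place as right child of 58.
Insert 71: 71 > 21 → go right; 71 > 25 → go right; 71 > 26 → go right; 71 > 29 → go right; 71 > 30 → go right; 71 > 39 → go right; 71 > 56 → go right; 71 > 58 → go right; 71 > 67 → go right. Place as right child of 67.

24's parent is 25; the other child of 25 is 26.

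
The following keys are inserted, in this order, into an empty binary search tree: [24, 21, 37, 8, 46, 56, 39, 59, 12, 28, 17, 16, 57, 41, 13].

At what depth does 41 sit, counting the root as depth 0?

4

24: root
21: left child of 24 (depth 1)
37: right child of 24 (depth 1)
8: left child of 21 (depth 2)
46: right child of 37 (depth 2)
56: right child of 46 (depth 3)
39: left child of 46 (depth 3)
59: right child of 56 (depth 4)
12: right child of 8 (depth 3)
28: left child of 37 (depth 2)
17: right child of 12 (depth 4)
16: left child of 17 (depth 5)
57: left child of 59 (depth 5)
41: right child of 39 (depth 4)
13: left child of 16 (depth 6)

Path to 41: 24 → 37 → 46 → 39 → 41, which is 4 edges.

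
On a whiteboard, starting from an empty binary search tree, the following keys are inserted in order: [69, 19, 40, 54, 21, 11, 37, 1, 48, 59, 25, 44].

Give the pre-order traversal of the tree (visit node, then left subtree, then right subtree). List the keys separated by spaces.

69 19 11 1 40 21 37 25 54 48 44 59

69: root
19: left child of 69 (depth 1)
40: right child of 19 (depth 2)
54: right child of 40 (depth 3)
21: left child of 40 (depth 3)
11: left child of 19 (depth 2)
37: right child of 21 (depth 4)
1: left child of 11 (depth 3)
48: left child of 54 (depth 4)
59: right child of 54 (depth 4)
25: left child of 37 (depth 5)
44: left child of 48 (depth 5)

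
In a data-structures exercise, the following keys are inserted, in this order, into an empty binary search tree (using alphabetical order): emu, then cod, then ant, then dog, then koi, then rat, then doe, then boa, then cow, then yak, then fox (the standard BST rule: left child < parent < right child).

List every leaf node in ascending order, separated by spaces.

emu: root
cod: left child of emu (depth 1)
ant: left child of cod (depth 2)
dog: right child of cod (depth 2)
koi: right child of emu (depth 1)
rat: right child of koi (depth 2)
doe: left child of dog (depth 3)
boa: right child of ant (depth 3)
cow: left child of doe (depth 4)
yak: right child of rat (depth 3)
fox: left child of koi (depth 2)

boa cow fox yak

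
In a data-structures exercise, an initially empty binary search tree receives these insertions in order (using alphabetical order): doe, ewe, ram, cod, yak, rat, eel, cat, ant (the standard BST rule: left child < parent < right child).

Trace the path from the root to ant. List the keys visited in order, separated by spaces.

Insert doe: tree is empty, so doe becomes the root.
Insert ewe: ewe > doe → go right. Place as right child of doe.
Insert ram: ram > doe → go right; ram > ewe → go right. Place as right child of ewe.
Insert cod: cod < doe → go left. Place as left child of doe.
Insert yak: yak > doe → go right; yak > ewe → go right; yak > ram → go right. Place as right child of ram.
Insert rat: rat > doe → go right; rat > ewe → go right; rat > ram → go right; rat < yak → go left. Place as left child of yak.
Insert eel: eel > doe → go right; eel < ewe → go left. Place as left child of ewe.
Insert cat: cat < doe → go left; cat < cod → go left. Place as left child of cod.
Insert ant: ant < doe → go left; ant < cod → go left; ant < cat → go left. Place as left child of cat.

doe cod cat ant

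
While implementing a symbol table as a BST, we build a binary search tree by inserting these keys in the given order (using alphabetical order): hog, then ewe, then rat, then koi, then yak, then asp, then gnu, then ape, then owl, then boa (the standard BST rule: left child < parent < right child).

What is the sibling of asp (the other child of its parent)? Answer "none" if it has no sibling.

gnu

Insert hog: tree is empty, so hog becomes the root.
Insert ewe: ewe < hog → go left. Place as left child of hog.
Insert rat: rat > hog → go right. Place as right child of hog.
Insert koi: koi > hog → go right; koi < rat → go left. Place as left child of rat.
Insert yak: yak > hog → go right; yak > rat → go right. Place as right child of rat.
Insert asp: asp < hog → go left; asp < ewe → go left. Place as left child of ewe.
Insert gnu: gnu < hog → go left; gnu > ewe → go right. Place as right child of ewe.
Insert ape: ape < hog → go left; ape < ewe → go left; ape < asp → go left. Place as left child of asp.
Insert owl: owl > hog → go right; owl < rat → go left; owl > koi → go right. Place as right child of koi.
Insert boa: boa < hog → go left; boa < ewe → go left; boa > asp → go right. Place as right child of asp.

asp's parent is ewe; the other child of ewe is gnu.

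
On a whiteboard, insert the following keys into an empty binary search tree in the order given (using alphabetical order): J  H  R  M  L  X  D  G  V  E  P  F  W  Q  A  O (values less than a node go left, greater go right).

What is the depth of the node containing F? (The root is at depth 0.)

5

J: root
H: left child of J (depth 1)
R: right child of J (depth 1)
M: left child of R (depth 2)
L: left child of M (depth 3)
X: right child of R (depth 2)
D: left child of H (depth 2)
G: right child of D (depth 3)
V: left child of X (depth 3)
E: left child of G (depth 4)
P: right child of M (depth 3)
F: right child of E (depth 5)
W: right child of V (depth 4)
Q: right child of P (depth 4)
A: left child of D (depth 3)
O: left child of P (depth 4)

Path to F: J → H → D → G → E → F, which is 5 edges.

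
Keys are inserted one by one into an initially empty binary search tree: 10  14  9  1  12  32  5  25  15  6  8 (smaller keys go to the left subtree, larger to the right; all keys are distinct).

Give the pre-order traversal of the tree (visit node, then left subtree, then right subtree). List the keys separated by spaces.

10 9 1 5 6 8 14 12 32 25 15

10: root
14: right child of 10 (depth 1)
9: left child of 10 (depth 1)
1: left child of 9 (depth 2)
12: left child of 14 (depth 2)
32: right child of 14 (depth 2)
5: right child of 1 (depth 3)
25: left child of 32 (depth 3)
15: left child of 25 (depth 4)
6: right child of 5 (depth 4)
8: right child of 6 (depth 5)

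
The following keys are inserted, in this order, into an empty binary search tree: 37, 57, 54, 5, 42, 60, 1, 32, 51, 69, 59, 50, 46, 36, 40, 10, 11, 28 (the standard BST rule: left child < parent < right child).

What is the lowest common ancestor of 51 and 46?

51

37: root
57: right child of 37 (depth 1)
54: left child of 57 (depth 2)
5: left child of 37 (depth 1)
42: left child of 54 (depth 3)
60: right child of 57 (depth 2)
1: left child of 5 (depth 2)
32: right child of 5 (depth 2)
51: right child of 42 (depth 4)
69: right child of 60 (depth 3)
59: left child of 60 (depth 3)
50: left child of 51 (depth 5)
46: left child of 50 (depth 6)
36: right child of 32 (depth 3)
40: left child of 42 (depth 4)
10: left child of 32 (depth 3)
11: right child of 10 (depth 4)
28: right child of 11 (depth 5)

Path to 51: 37 → 57 → 54 → 42 → 51
Path to 46: 37 → 57 → 54 → 42 → 51 → 50 → 46
51 lies on both paths and is an ancestor of the other node.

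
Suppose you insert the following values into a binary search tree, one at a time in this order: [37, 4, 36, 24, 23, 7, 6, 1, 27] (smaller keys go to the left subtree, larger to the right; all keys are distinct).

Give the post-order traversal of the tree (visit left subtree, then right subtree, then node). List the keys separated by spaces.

Insert 37: tree is empty, so 37 becomes the root.
Insert 4: 4 < 37 → go left. Place as left child of 37.
Insert 36: 36 < 37 → go left; 36 > 4 → go right. Place as right child of 4.
Insert 24: 24 < 37 → go left; 24 > 4 → go right; 24 < 36 → go left. Place as left child of 36.
Insert 23: 23 < 37 → go left; 23 > 4 → go right; 23 < 36 → go left; 23 < 24 → go left. Place as left child of 24.
Insert 7: 7 < 37 → go left; 7 > 4 → go right; 7 < 36 → go left; 7 < 24 → go left; 7 < 23 → go left. Place as left child of 23.
Insert 6: 6 < 37 → go left; 6 > 4 → go right; 6 < 36 → go left; 6 < 24 → go left; 6 < 23 → go left; 6 < 7 → go left. Place as left child of 7.
Insert 1: 1 < 37 → go left; 1 < 4 → go left. Place as left child of 4.
Insert 27: 27 < 37 → go left; 27 > 4 → go right; 27 < 36 → go left; 27 > 24 → go right. Place as right child of 24.

1 6 7 23 27 24 36 4 37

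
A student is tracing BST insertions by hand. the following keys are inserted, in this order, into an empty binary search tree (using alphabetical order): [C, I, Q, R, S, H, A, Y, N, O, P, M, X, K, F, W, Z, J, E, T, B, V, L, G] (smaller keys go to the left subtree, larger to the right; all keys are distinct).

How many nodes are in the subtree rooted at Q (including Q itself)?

16

C: root
I: right child of C (depth 1)
Q: right child of I (depth 2)
R: right child of Q (depth 3)
S: right child of R (depth 4)
H: left child of I (depth 2)
A: left child of C (depth 1)
Y: right child of S (depth 5)
N: left child of Q (depth 3)
O: right child of N (depth 4)
P: right child of O (depth 5)
M: left child of N (depth 4)
X: left child of Y (depth 6)
K: left child of M (depth 5)
F: left child of H (depth 3)
W: left child of X (depth 7)
Z: right child of Y (depth 6)
J: left child of K (depth 6)
E: left child of F (depth 4)
T: left child of W (depth 8)
B: right child of A (depth 2)
V: right child of T (depth 9)
L: right child of K (depth 6)
G: right child of F (depth 4)

Subtree rooted at Q contains: Q, N, M, K, J, L, O, P, R, S, Y, X, W, T, V, Z — 16 nodes.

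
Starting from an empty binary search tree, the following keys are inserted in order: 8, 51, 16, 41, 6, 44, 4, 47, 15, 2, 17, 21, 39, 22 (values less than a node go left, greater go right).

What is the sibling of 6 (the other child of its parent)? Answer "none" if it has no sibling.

51

Insert 8: tree is empty, so 8 becomes the root.
Insert 51: 51 > 8 → go right. Place as right child of 8.
Insert 16: 16 > 8 → go right; 16 < 51 → go left. Place as left child of 51.
Insert 41: 41 > 8 → go right; 41 < 51 → go left; 41 > 16 → go right. Place as right child of 16.
Insert 6: 6 < 8 → go left. Place as left child of 8.
Insert 44: 44 > 8 → go right; 44 < 51 → go left; 44 > 16 → go right; 44 > 41 → go right. Place as right child of 41.
Insert 4: 4 < 8 → go left; 4 < 6 → go left. Place as left child of 6.
Insert 47: 47 > 8 → go right; 47 < 51 → go left; 47 > 16 → go right; 47 > 41 → go right; 47 > 44 → go right. Place as right child of 44.
Insert 15: 15 > 8 → go right; 15 < 51 → go left; 15 < 16 → go left. Place as left child of 16.
Insert 2: 2 < 8 → go left; 2 < 6 → go left; 2 < 4 → go left. Place as left child of 4.
Insert 17: 17 > 8 → go right; 17 < 51 → go left; 17 > 16 → go right; 17 < 41 → go left. Place as left child of 41.
Insert 21: 21 > 8 → go right; 21 < 51 → go left; 21 > 16 → go right; 21 < 41 → go left; 21 > 17 → go right. Place as right child of 17.
Insert 39: 39 > 8 → go right; 39 < 51 → go left; 39 > 16 → go right; 39 < 41 → go left; 39 > 17 → go right; 39 > 21 → go right. Place as right child of 21.
Insert 22: 22 > 8 → go right; 22 < 51 → go left; 22 > 16 → go right; 22 < 41 → go left; 22 > 17 → go right; 22 > 21 → go right; 22 < 39 → go left. Place as left child of 39.

6's parent is 8; the other child of 8 is 51.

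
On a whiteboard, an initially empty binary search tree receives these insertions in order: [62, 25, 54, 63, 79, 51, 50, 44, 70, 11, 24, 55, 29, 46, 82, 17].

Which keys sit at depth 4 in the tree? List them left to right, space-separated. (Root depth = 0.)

17 50

62: root
25: left child of 62 (depth 1)
54: right child of 25 (depth 2)
63: right child of 62 (depth 1)
79: right child of 63 (depth 2)
51: left child of 54 (depth 3)
50: left child of 51 (depth 4)
44: left child of 50 (depth 5)
70: left child of 79 (depth 3)
11: left child of 25 (depth 2)
24: right child of 11 (depth 3)
55: right child of 54 (depth 3)
29: left child of 44 (depth 6)
46: right child of 44 (depth 6)
82: right child of 79 (depth 3)
17: left child of 24 (depth 4)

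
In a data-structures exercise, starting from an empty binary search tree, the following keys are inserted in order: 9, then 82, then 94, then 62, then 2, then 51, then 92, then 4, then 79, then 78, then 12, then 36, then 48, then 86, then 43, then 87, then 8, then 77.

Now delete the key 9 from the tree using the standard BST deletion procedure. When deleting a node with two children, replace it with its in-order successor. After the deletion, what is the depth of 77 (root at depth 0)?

5

Insert 9: tree is empty, so 9 becomes the root.
Insert 82: 82 > 9 → go right. Place as right child of 9.
Insert 94: 94 > 9 → go right; 94 > 82 → go right. Place as right child of 82.
Insert 62: 62 > 9 → go right; 62 < 82 → go left. Place as left child of 82.
Insert 2: 2 < 9 → go left. Place as left child of 9.
Insert 51: 51 > 9 → go right; 51 < 82 → go left; 51 < 62 → go left. Place as left child of 62.
Insert 92: 92 > 9 → go right; 92 > 82 → go right; 92 < 94 → go left. Place as left child of 94.
Insert 4: 4 < 9 → go left; 4 > 2 → go right. Place as right child of 2.
Insert 79: 79 > 9 → go right; 79 < 82 → go left; 79 > 62 → go right. Place as right child of 62.
Insert 78: 78 > 9 → go right; 78 < 82 → go left; 78 > 62 → go right; 78 < 79 → go left. Place as left child of 79.
Insert 12: 12 > 9 → go right; 12 < 82 → go left; 12 < 62 → go left; 12 < 51 → go left. Place as left child of 51.
Insert 36: 36 > 9 → go right; 36 < 82 → go left; 36 < 62 → go left; 36 < 51 → go left; 36 > 12 → go right. Place as right child of 12.
Insert 48: 48 > 9 → go right; 48 < 82 → go left; 48 < 62 → go left; 48 < 51 → go left; 48 > 12 → go right; 48 > 36 → go right. Place as right child of 36.
Insert 86: 86 > 9 → go right; 86 > 82 → go right; 86 < 94 → go left; 86 < 92 → go left. Place as left child of 92.
Insert 43: 43 > 9 → go right; 43 < 82 → go left; 43 < 62 → go left; 43 < 51 → go left; 43 > 12 → go right; 43 > 36 → go right; 43 < 48 → go left. Place as left child of 48.
Insert 87: 87 > 9 → go right; 87 > 82 → go right; 87 < 94 → go left; 87 < 92 → go left; 87 > 86 → go right. Place as right child of 86.
Insert 8: 8 < 9 → go left; 8 > 2 → go right; 8 > 4 → go right. Place as right child of 4.
Insert 77: 77 > 9 → go right; 77 < 82 → go left; 77 > 62 → go right; 77 < 79 → go left; 77 < 78 → go left. Place as left child of 78.

Delete 9 (two children — replace with in-order successor).
After deletion, path to 77: 12 → 82 → 62 → 79 → 78 → 77.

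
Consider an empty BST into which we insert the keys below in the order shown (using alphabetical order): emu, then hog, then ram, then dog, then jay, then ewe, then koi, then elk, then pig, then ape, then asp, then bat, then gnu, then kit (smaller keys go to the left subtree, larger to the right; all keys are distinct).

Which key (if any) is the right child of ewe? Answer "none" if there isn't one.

gnu

Insert emu: tree is empty, so emu becomes the root.
Insert hog: hog > emu → go right. Place as right child of emu.
Insert ram: ram > emu → go right; ram > hog → go right. Place as right child of hog.
Insert dog: dog < emu → go left. Place as left child of emu.
Insert jay: jay > emu → go right; jay > hog → go right; jay < ram → go left. Place as left child of ram.
Insert ewe: ewe > emu → go right; ewe < hog → go left. Place as left child of hog.
Insert koi: koi > emu → go right; koi > hog → go right; koi < ram → go left; koi > jay → go right. Place as right child of jay.
Insert elk: elk < emu → go left; elk > dog → go right. Place as right child of dog.
Insert pig: pig > emu → go right; pig > hog → go right; pig < ram → go left; pig > jay → go right; pig > koi → go right. Place as right child of koi.
Insert ape: ape < emu → go left; ape < dog → go left. Place as left child of dog.
Insert asp: asp < emu → go left; asp < dog → go left; asp > ape → go right. Place as right child of ape.
Insert bat: bat < emu → go left; bat < dog → go left; bat > ape → go right; bat > asp → go right. Place as right child of asp.
Insert gnu: gnu > emu → go right; gnu < hog → go left; gnu > ewe → go right. Place as right child of ewe.
Insert kit: kit > emu → go right; kit > hog → go right; kit < ram → go left; kit > jay → go right; kit < koi → go left. Place as left child of koi.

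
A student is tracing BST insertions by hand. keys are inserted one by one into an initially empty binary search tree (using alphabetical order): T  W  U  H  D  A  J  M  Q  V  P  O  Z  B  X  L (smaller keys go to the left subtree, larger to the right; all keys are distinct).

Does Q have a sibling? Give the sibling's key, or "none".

L

Insert T: tree is empty, so T becomes the root.
Insert W: W > T → go right. Place as right child of T.
Insert U: U > T → go right; U < W → go left. Place as left child of W.
Insert H: H < T → go left. Place as left child of T.
Insert D: D < T → go left; D < H → go left. Place as left child of H.
Insert A: A < T → go left; A < H → go left; A < D → go left. Place as left child of D.
Insert J: J < T → go left; J > H → go right. Place as right child of H.
Insert M: M < T → go left; M > H → go right; M > J → go right. Place as right child of J.
Insert Q: Q < T → go left; Q > H → go right; Q > J → go right; Q > M → go right. Place as right child of M.
Insert V: V > T → go right; V < W → go left; V > U → go right. Place as right child of U.
Insert P: P < T → go left; P > H → go right; P > J → go right; P > M → go right; P < Q → go left. Place as left child of Q.
Insert O: O < T → go left; O > H → go right; O > J → go right; O > M → go right; O < Q → go left; O < P → go left. Place as left child of P.
Insert Z: Z > T → go right; Z > W → go right. Place as right child of W.
Insert B: B < T → go left; B < H → go left; B < D → go left; B > A → go right. Place as right child of A.
Insert X: X > T → go right; X > W → go right; X < Z → go left. Place as left child of Z.
Insert L: L < T → go left; L > H → go right; L > J → go right; L < M → go left. Place as left child of M.

Q's parent is M; the other child of M is L.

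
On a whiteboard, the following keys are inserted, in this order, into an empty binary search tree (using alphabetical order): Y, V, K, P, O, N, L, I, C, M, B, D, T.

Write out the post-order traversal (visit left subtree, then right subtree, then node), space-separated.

B D C I M L N O T P K V Y

Insert Y: tree is empty, so Y becomes the root.
Insert V: V < Y → go left. Place as left child of Y.
Insert K: K < Y → go left; K < V → go left. Place as left child of V.
Insert P: P < Y → go left; P < V → go left; P > K → go right. Place as right child of K.
Insert O: O < Y → go left; O < V → go left; O > K → go right; O < P → go left. Place as left child of P.
Insert N: N < Y → go left; N < V → go left; N > K → go right; N < P → go left; N < O → go left. Place as left child of O.
Insert L: L < Y → go left; L < V → go left; L > K → go right; L < P → go left; L < O → go left; L < N → go left. Place as left child of N.
Insert I: I < Y → go left; I < V → go left; I < K → go left. Place as left child of K.
Insert C: C < Y → go left; C < V → go left; C < K → go left; C < I → go left. Place as left child of I.
Insert M: M < Y → go left; M < V → go left; M > K → go right; M < P → go left; M < O → go left; M < N → go left; M > L → go right. Place as right child of L.
Insert B: B < Y → go left; B < V → go left; B < K → go left; B < I → go left; B < C → go left. Place as left child of C.
Insert D: D < Y → go left; D < V → go left; D < K → go left; D < I → go left; D > C → go right. Place as right child of C.
Insert T: T < Y → go left; T < V → go left; T > K → go right; T > P → go right. Place as right child of P.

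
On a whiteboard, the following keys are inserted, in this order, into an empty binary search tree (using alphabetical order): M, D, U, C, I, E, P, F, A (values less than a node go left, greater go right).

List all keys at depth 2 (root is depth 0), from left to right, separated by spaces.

M: root
D: left child of M (depth 1)
U: right child of M (depth 1)
C: left child of D (depth 2)
I: right child of D (depth 2)
E: left child of I (depth 3)
P: left child of U (depth 2)
F: right child of E (depth 4)
A: left child of C (depth 3)

C I P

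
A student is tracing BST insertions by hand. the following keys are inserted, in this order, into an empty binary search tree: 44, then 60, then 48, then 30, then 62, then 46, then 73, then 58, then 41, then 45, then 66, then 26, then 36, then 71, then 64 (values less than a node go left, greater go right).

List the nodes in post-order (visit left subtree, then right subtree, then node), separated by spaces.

Insert 44: tree is empty, so 44 becomes the root.
Insert 60: 60 > 44 → go right. Place as right child of 44.
Insert 48: 48 > 44 → go right; 48 < 60 → go left. Place as left child of 60.
Insert 30: 30 < 44 → go left. Place as left child of 44.
Insert 62: 62 > 44 → go right; 62 > 60 → go right. Place as right child of 60.
Insert 46: 46 > 44 → go right; 46 < 60 → go left; 46 < 48 → go left. Place as left child of 48.
Insert 73: 73 > 44 → go right; 73 > 60 → go right; 73 > 62 → go right. Place as right child of 62.
Insert 58: 58 > 44 → go right; 58 < 60 → go left; 58 > 48 → go right. Place as right child of 48.
Insert 41: 41 < 44 → go left; 41 > 30 → go right. Place as right child of 30.
Insert 45: 45 > 44 → go right; 45 < 60 → go left; 45 < 48 → go left; 45 < 46 → go left. Place as left child of 46.
Insert 66: 66 > 44 → go right; 66 > 60 → go right; 66 > 62 → go right; 66 < 73 → go left. Place as left child of 73.
Insert 26: 26 < 44 → go left; 26 < 30 → go left. Place as left child of 30.
Insert 36: 36 < 44 → go left; 36 > 30 → go right; 36 < 41 → go left. Place as left child of 41.
Insert 71: 71 > 44 → go right; 71 > 60 → go right; 71 > 62 → go right; 71 < 73 → go left; 71 > 66 → go right. Place as right child of 66.
Insert 64: 64 > 44 → go right; 64 > 60 → go right; 64 > 62 → go right; 64 < 73 → go left; 64 < 66 → go left. Place as left child of 66.

26 36 41 30 45 46 58 48 64 71 66 73 62 60 44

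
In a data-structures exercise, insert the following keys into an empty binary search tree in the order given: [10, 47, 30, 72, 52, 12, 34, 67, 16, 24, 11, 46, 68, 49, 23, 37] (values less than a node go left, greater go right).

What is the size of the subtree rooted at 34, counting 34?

3

10: root
47: right child of 10 (depth 1)
30: left child of 47 (depth 2)
72: right child of 47 (depth 2)
52: left child of 72 (depth 3)
12: left child of 30 (depth 3)
34: right child of 30 (depth 3)
67: right child of 52 (depth 4)
16: right child of 12 (depth 4)
24: right child of 16 (depth 5)
11: left child of 12 (depth 4)
46: right child of 34 (depth 4)
68: right child of 67 (depth 5)
49: left child of 52 (depth 4)
23: left child of 24 (depth 6)
37: left child of 46 (depth 5)

Subtree rooted at 34 contains: 34, 46, 37 — 3 nodes.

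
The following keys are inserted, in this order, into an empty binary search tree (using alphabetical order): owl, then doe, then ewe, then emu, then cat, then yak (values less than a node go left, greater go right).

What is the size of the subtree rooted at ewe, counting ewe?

2

Insert owl: tree is empty, so owl becomes the root.
Insert doe: doe < owl → go left. Place as left child of owl.
Insert ewe: ewe < owl → go left; ewe > doe → go right. Place as right child of doe.
Insert emu: emu < owl → go left; emu > doe → go right; emu < ewe → go left. Place as left child of ewe.
Insert cat: cat < owl → go left; cat < doe → go left. Place as left child of doe.
Insert yak: yak > owl → go right. Place as right child of owl.

Subtree rooted at ewe contains: ewe, emu — 2 nodes.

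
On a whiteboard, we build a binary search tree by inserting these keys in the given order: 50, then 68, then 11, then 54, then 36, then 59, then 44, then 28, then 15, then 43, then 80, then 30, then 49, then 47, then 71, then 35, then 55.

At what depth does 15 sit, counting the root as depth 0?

Insert 50: tree is empty, so 50 becomes the root.
Insert 68: 68 > 50 → go right. Place as right child of 50.
Insert 11: 11 < 50 → go left. Place as left child of 50.
Insert 54: 54 > 50 → go right; 54 < 68 → go left. Place as left child of 68.
Insert 36: 36 < 50 → go left; 36 > 11 → go right. Place as right child of 11.
Insert 59: 59 > 50 → go right; 59 < 68 → go left; 59 > 54 → go right. Place as right child of 54.
Insert 44: 44 < 50 → go left; 44 > 11 → go right; 44 > 36 → go right. Place as right child of 36.
Insert 28: 28 < 50 → go left; 28 > 11 → go right; 28 < 36 → go left. Place as left child of 36.
Insert 15: 15 < 50 → go left; 15 > 11 → go right; 15 < 36 → go left; 15 < 28 → go left. Place as left child of 28.
Insert 43: 43 < 50 → go left; 43 > 11 → go right; 43 > 36 → go right; 43 < 44 → go left. Place as left child of 44.
Insert 80: 80 > 50 → go right; 80 > 68 → go right. Place as right child of 68.
Insert 30: 30 < 50 → go left; 30 > 11 → go right; 30 < 36 → go left; 30 > 28 → go right. Place as right child of 28.
Insert 49: 49 < 50 → go left; 49 > 11 → go right; 49 > 36 → go right; 49 > 44 → go right. Place as right child of 44.
Insert 47: 47 < 50 → go left; 47 > 11 → go right; 47 > 36 → go right; 47 > 44 → go right; 47 < 49 → go left. Place as left child of 49.
Insert 71: 71 > 50 → go right; 71 > 68 → go right; 71 < 80 → go left. Place as left child of 80.
Insert 35: 35 < 50 → go left; 35 > 11 → go right; 35 < 36 → go left; 35 > 28 → go right; 35 > 30 → go right. Place as right child of 30.
Insert 55: 55 > 50 → go right; 55 < 68 → go left; 55 > 54 → go right; 55 < 59 → go left. Place as left child of 59.

Path to 15: 50 → 11 → 36 → 28 → 15, which is 4 edges.

4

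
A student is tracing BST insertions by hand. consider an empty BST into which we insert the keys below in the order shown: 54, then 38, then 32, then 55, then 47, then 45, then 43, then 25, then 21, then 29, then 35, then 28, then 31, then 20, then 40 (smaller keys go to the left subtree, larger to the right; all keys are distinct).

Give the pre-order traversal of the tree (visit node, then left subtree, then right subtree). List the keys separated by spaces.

Resulting structure (node: left, right):
  54: L=38, R=55
  38: L=32, R=47
  32: L=25, R=35
  55: L=–, R=–
  47: L=45, R=–
  45: L=43, R=–
  43: L=40, R=–
  25: L=21, R=29
  21: L=20, R=–
  29: L=28, R=31
  35: L=–, R=–
  28: L=–, R=–
  31: L=–, R=–
  20: L=–, R=–
  40: L=–, R=–

54 38 32 25 21 20 29 28 31 35 47 45 43 40 55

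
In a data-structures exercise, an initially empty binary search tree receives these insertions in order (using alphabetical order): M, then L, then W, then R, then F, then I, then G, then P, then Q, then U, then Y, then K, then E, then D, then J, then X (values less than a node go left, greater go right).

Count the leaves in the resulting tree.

6

Insert M: tree is empty, so M becomes the root.
Insert L: L < M → go left. Place as left child of M.
Insert W: W > M → go right. Place as right child of M.
Insert R: R > M → go right; R < W → go left. Place as left child of W.
Insert F: F < M → go left; F < L → go left. Place as left child of L.
Insert I: I < M → go left; I < L → go left; I > F → go right. Place as right child of F.
Insert G: G < M → go left; G < L → go left; G > F → go right; G < I → go left. Place as left child of I.
Insert P: P > M → go right; P < W → go left; P < R → go left. Place as left child of R.
Insert Q: Q > M → go right; Q < W → go left; Q < R → go left; Q > P → go right. Place as right child of P.
Insert U: U > M → go right; U < W → go left; U > R → go right. Place as right child of R.
Insert Y: Y > M → go right; Y > W → go right. Place as right child of W.
Insert K: K < M → go left; K < L → go left; K > F → go right; K > I → go right. Place as right child of I.
Insert E: E < M → go left; E < L → go left; E < F → go left. Place as left child of F.
Insert D: D < M → go left; D < L → go left; D < F → go left; D < E → go left. Place as left child of E.
Insert J: J < M → go left; J < L → go left; J > F → go right; J > I → go right; J < K → go left. Place as left child of K.
Insert X: X > M → go right; X > W → go right; X < Y → go left. Place as left child of Y.

Leaves: D, G, J, Q, U, X — 6 in total.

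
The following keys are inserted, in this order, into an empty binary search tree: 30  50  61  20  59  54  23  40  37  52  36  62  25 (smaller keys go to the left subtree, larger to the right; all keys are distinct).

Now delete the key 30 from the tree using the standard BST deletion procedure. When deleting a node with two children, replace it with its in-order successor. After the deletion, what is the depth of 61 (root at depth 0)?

2

Insert 30: tree is empty, so 30 becomes the root.
Insert 50: 50 > 30 → go right. Place as right child of 30.
Insert 61: 61 > 30 → go right; 61 > 50 → go right. Place as right child of 50.
Insert 20: 20 < 30 → go left. Place as left child of 30.
Insert 59: 59 > 30 → go right; 59 > 50 → go right; 59 < 61 → go left. Place as left child of 61.
Insert 54: 54 > 30 → go right; 54 > 50 → go right; 54 < 61 → go left; 54 < 59 → go left. Place as left child of 59.
Insert 23: 23 < 30 → go left; 23 > 20 → go right. Place as right child of 20.
Insert 40: 40 > 30 → go right; 40 < 50 → go left. Place as left child of 50.
Insert 37: 37 > 30 → go right; 37 < 50 → go left; 37 < 40 → go left. Place as left child of 40.
Insert 52: 52 > 30 → go right; 52 > 50 → go right; 52 < 61 → go left; 52 < 59 → go left; 52 < 54 → go left. Place as left child of 54.
Insert 36: 36 > 30 → go right; 36 < 50 → go left; 36 < 40 → go left; 36 < 37 → go left. Place as left child of 37.
Insert 62: 62 > 30 → go right; 62 > 50 → go right; 62 > 61 → go right. Place as right child of 61.
Insert 25: 25 < 30 → go left; 25 > 20 → go right; 25 > 23 → go right. Place as right child of 23.

Delete 30 (two children — replace with in-order successor).
After deletion, path to 61: 36 → 50 → 61.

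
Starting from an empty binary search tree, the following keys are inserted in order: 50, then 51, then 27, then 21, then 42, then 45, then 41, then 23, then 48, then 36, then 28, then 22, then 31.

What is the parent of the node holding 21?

Insert 50: tree is empty, so 50 becomes the root.
Insert 51: 51 > 50 → go right. Place as right child of 50.
Insert 27: 27 < 50 → go left. Place as left child of 50.
Insert 21: 21 < 50 → go left; 21 < 27 → go left. Place as left child of 27.
Insert 42: 42 < 50 → go left; 42 > 27 → go right. Place as right child of 27.
Insert 45: 45 < 50 → go left; 45 > 27 → go right; 45 > 42 → go right. Place as right child of 42.
Insert 41: 41 < 50 → go left; 41 > 27 → go right; 41 < 42 → go left. Place as left child of 42.
Insert 23: 23 < 50 → go left; 23 < 27 → go left; 23 > 21 → go right. Place as right child of 21.
Insert 48: 48 < 50 → go left; 48 > 27 → go right; 48 > 42 → go right; 48 > 45 → go right. Place as right child of 45.
Insert 36: 36 < 50 → go left; 36 > 27 → go right; 36 < 42 → go left; 36 < 41 → go left. Place as left child of 41.
Insert 28: 28 < 50 → go left; 28 > 27 → go right; 28 < 42 → go left; 28 < 41 → go left; 28 < 36 → go left. Place as left child of 36.
Insert 22: 22 < 50 → go left; 22 < 27 → go left; 22 > 21 → go right; 22 < 23 → go left. Place as left child of 23.
Insert 31: 31 < 50 → go left; 31 > 27 → go right; 31 < 42 → go left; 31 < 41 → go left; 31 < 36 → go left; 31 > 28 → go right. Place as right child of 28.

27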